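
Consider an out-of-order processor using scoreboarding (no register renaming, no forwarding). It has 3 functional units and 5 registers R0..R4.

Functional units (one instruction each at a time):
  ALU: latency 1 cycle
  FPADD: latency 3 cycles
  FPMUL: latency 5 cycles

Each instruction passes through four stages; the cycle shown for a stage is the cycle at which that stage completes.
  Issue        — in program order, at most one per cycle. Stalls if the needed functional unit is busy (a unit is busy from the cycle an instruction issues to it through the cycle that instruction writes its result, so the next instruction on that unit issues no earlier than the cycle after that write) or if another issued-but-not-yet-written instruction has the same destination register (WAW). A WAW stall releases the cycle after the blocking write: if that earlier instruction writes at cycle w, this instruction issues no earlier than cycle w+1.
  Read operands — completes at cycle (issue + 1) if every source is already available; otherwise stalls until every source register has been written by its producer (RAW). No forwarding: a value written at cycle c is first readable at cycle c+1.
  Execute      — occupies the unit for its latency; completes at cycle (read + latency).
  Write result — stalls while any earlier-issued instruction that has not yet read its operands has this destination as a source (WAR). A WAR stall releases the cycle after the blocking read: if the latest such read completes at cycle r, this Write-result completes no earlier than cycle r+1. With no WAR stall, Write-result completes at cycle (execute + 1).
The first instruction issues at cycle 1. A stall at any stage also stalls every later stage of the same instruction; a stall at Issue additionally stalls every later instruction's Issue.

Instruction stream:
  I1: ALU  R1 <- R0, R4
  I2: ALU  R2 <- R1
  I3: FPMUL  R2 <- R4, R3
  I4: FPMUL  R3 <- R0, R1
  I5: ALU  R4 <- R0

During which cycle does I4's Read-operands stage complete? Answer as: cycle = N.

I1 -> (1, 2, 3, 4)
I2 -> (5, 6, 7, 8)  // struct: ALU busy until I1 writes@4
I3 -> (9, 10, 15, 16)  // WAW R2: wait I2 write@8
I4 -> (17, 18, 23, 24)  // struct: FPMUL busy until I3 writes@16
I5 -> (18, 19, 20, 21)

cycle = 18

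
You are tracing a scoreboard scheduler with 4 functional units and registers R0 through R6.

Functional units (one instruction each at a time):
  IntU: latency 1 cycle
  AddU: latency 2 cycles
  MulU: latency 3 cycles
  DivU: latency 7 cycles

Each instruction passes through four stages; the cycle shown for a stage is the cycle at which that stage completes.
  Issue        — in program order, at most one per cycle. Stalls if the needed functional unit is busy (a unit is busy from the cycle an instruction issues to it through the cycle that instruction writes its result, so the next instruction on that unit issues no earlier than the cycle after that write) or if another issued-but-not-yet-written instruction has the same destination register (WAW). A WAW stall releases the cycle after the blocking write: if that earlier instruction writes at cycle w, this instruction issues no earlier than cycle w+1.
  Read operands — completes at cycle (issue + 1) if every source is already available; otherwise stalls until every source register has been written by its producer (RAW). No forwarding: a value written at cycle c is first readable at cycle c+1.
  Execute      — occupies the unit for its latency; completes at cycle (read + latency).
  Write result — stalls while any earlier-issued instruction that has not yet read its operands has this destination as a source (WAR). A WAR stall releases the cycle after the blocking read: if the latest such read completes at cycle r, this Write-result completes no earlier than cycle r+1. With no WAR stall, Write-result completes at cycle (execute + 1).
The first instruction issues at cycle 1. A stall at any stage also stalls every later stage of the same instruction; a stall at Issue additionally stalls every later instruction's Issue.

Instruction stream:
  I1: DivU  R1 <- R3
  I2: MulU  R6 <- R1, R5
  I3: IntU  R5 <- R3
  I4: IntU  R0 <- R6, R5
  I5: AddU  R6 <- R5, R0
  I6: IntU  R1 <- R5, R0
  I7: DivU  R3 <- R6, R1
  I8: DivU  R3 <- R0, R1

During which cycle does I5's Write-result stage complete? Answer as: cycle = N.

cycle = 22

cycle 1: I1 dispatched to DivU
cycle 2: I1 operands ready, I2 dispatched to MulU
cycle 3: I3 dispatched to IntU
cycle 4: I3 operands ready
cycle 5: I3 complete
cycle 9: I1 complete
cycle 10: R1←I1
cycle 11: I2 operands ready
cycle 12: R5←I3
cycle 13: I4 dispatched to IntU
cycle 14: I2 complete
cycle 15: R6←I2
cycle 16: I4 operands ready, I5 dispatched to AddU
cycle 17: I4 complete
cycle 18: R0←I4
cycle 19: I5 operands ready, I6 dispatched to IntU
cycle 20: I6 operands ready, I7 dispatched to DivU
cycle 21: I5 complete, I6 complete
cycle 22: R6←I5, R1←I6
cycle 23: I7 operands ready
cycle 30: I7 complete
cycle 31: R3←I7
cycle 32: I8 dispatched to DivU
cycle 33: I8 operands ready
cycle 40: I8 complete
cycle 41: R3←I8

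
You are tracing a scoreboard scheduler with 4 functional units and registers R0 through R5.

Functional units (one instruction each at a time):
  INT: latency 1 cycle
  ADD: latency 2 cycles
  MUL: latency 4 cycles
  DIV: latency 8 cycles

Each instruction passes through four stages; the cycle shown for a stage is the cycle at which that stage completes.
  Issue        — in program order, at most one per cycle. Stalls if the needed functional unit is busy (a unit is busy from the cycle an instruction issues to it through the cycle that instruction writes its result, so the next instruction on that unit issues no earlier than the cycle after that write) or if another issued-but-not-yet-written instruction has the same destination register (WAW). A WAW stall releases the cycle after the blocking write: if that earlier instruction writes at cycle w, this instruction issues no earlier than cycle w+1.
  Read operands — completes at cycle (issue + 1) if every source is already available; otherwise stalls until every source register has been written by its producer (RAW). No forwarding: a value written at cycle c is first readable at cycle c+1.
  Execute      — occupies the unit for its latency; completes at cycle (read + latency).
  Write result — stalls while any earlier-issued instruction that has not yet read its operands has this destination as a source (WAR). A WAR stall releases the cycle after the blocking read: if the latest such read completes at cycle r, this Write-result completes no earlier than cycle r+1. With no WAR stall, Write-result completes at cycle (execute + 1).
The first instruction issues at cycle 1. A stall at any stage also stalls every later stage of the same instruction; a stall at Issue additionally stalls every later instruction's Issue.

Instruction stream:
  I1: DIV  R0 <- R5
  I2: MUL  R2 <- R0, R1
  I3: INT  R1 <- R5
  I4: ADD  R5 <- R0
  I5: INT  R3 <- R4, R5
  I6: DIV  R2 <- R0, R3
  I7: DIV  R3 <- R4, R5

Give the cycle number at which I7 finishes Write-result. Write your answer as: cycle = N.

  I1 | 1 | 2 | 10 | 11
  I2 | 2 | 12 | 16 | 17   RAW R0: wait I1 write@11
  I3 | 3 | 4 | 5 | 13   WAR R1: wait I2 read@12
  I4 | 4 | 12 | 14 | 15   RAW R0: wait I1 write@11
  I5 | 14 | 16 | 17 | 18   struct: INT busy until I3 writes@13 · RAW R5: wait I4 write@15
  I6 | 18 | 19 | 27 | 28   WAW R2: wait I2 write@17
  I7 | 29 | 30 | 38 | 39   struct: DIV busy until I6 writes@28

cycle = 39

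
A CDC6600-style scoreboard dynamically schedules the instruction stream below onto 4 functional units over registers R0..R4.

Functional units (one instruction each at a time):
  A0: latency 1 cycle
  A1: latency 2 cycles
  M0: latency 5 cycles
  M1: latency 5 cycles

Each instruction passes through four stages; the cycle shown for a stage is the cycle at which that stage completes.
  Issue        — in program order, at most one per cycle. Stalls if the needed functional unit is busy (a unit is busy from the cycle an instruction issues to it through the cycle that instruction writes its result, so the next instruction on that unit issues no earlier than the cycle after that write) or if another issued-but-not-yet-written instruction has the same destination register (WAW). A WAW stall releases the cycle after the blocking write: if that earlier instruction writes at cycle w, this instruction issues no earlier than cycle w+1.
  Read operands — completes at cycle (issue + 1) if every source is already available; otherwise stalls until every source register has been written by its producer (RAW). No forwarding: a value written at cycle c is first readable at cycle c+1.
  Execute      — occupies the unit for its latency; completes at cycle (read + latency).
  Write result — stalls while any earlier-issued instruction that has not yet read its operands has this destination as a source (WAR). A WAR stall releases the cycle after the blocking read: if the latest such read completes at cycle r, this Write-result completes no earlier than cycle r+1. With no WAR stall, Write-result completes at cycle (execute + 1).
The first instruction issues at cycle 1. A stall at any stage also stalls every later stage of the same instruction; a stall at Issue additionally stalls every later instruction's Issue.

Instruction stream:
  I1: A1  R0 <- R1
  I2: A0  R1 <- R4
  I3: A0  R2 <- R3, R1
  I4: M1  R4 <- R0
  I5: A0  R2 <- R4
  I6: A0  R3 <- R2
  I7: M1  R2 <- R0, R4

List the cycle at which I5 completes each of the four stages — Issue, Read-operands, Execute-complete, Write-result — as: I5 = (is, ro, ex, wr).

I5 = (10, 15, 16, 17)

  I1 | 1 | 2 | 4 | 5
  I2 | 2 | 3 | 4 | 5
  I3 | 6 | 7 | 8 | 9   struct: A0 busy until I2 writes@5
  I4 | 7 | 8 | 13 | 14
  I5 | 10 | 15 | 16 | 17   struct: A0 busy until I3 writes@9 · RAW R4: wait I4 write@14
  I6 | 18 | 19 | 20 | 21   struct: A0 busy until I5 writes@17
  I7 | 19 | 20 | 25 | 26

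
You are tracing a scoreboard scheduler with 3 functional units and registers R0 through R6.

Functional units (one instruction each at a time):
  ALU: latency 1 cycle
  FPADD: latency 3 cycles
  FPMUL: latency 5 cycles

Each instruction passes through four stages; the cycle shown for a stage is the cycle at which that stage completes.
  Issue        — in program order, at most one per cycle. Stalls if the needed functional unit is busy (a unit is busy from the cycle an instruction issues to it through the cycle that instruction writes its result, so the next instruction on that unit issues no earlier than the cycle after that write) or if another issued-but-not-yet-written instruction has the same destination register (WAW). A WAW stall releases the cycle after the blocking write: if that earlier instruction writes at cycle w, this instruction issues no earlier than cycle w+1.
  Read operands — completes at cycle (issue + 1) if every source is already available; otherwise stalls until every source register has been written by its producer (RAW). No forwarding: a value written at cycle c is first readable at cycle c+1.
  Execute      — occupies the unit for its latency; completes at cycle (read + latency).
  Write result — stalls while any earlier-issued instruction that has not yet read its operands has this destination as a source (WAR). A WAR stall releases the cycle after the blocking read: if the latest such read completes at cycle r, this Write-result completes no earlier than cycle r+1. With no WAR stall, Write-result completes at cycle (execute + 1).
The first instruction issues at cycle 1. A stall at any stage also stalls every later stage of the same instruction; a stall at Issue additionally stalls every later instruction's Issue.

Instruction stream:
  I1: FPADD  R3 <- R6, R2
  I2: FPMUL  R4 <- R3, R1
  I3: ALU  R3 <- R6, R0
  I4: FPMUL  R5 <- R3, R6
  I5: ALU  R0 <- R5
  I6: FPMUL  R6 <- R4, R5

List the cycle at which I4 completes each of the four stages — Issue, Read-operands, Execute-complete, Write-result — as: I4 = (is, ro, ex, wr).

I1  is:1  ro:2  ex:5  wr:6
I2  is:2  ro:7  ex:12  wr:13  — RAW R3: wait I1 write@6
I3  is:7  ro:8  ex:9  wr:10  — WAW R3: wait I1 write@6
I4  is:14  ro:15  ex:20  wr:21  — struct: FPMUL busy until I2 writes@13
I5  is:15  ro:22  ex:23  wr:24  — RAW R5: wait I4 write@21
I6  is:22  ro:23  ex:28  wr:29  — struct: FPMUL busy until I4 writes@21

I4 = (14, 15, 20, 21)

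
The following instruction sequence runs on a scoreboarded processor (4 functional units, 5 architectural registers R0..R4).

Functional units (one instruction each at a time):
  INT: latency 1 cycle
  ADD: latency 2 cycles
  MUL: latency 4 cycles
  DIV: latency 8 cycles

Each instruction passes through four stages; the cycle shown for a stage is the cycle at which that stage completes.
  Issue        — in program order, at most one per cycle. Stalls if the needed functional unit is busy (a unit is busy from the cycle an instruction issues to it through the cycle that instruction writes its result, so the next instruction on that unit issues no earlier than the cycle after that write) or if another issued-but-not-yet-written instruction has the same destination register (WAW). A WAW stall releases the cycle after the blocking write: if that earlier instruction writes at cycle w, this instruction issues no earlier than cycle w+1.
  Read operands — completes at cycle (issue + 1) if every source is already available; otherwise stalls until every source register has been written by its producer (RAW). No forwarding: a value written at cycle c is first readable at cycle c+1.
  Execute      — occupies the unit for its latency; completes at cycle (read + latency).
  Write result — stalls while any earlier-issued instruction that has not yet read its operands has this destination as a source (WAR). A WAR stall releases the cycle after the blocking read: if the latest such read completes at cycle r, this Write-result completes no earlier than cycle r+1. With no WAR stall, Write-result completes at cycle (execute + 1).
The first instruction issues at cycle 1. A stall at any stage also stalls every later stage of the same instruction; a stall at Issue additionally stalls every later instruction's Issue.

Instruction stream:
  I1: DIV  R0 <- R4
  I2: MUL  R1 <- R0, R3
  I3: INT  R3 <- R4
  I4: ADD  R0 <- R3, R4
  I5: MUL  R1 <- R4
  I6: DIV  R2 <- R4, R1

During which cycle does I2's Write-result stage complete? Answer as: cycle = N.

I1 -> (1, 2, 10, 11)
I2 -> (2, 12, 16, 17)  // RAW R0: wait I1 write@11
I3 -> (3, 4, 5, 13)  // WAR R3: wait I2 read@12
I4 -> (12, 14, 16, 17)  // WAW R0: wait I1 write@11, RAW R3: wait I3 write@13
I5 -> (18, 19, 23, 24)  // struct: MUL busy until I2 writes@17
I6 -> (19, 25, 33, 34)  // RAW R1: wait I5 write@24

cycle = 17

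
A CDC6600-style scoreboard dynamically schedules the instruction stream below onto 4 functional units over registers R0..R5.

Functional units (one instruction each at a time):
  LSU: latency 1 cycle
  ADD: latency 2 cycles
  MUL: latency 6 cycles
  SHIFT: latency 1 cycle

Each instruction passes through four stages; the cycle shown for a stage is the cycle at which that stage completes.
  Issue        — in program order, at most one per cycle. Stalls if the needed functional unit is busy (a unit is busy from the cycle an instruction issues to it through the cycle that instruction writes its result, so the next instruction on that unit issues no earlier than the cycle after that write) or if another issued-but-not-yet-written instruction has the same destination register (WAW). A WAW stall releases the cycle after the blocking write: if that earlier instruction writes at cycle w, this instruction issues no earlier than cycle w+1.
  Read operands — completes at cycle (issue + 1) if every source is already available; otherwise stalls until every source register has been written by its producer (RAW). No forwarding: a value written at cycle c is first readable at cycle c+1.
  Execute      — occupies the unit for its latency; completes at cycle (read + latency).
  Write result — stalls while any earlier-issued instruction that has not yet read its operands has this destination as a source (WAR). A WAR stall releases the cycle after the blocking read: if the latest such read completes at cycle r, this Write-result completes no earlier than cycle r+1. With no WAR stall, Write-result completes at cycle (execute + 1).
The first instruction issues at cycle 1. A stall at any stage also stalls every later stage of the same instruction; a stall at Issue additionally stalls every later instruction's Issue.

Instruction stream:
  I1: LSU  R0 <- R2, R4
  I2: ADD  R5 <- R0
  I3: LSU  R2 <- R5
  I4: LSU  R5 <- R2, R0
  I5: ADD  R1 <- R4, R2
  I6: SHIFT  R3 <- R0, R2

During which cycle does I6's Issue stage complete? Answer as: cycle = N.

cycle = 14

I1  is:1  ro:2  ex:3  wr:4
I2  is:2  ro:5  ex:7  wr:8  — RAW R0: wait I1 write@4
I3  is:5  ro:9  ex:10  wr:11  — struct: LSU busy until I1 writes@4, RAW R5: wait I2 write@8
I4  is:12  ro:13  ex:14  wr:15  — struct: LSU busy until I3 writes@11
I5  is:13  ro:14  ex:16  wr:17
I6  is:14  ro:15  ex:16  wr:17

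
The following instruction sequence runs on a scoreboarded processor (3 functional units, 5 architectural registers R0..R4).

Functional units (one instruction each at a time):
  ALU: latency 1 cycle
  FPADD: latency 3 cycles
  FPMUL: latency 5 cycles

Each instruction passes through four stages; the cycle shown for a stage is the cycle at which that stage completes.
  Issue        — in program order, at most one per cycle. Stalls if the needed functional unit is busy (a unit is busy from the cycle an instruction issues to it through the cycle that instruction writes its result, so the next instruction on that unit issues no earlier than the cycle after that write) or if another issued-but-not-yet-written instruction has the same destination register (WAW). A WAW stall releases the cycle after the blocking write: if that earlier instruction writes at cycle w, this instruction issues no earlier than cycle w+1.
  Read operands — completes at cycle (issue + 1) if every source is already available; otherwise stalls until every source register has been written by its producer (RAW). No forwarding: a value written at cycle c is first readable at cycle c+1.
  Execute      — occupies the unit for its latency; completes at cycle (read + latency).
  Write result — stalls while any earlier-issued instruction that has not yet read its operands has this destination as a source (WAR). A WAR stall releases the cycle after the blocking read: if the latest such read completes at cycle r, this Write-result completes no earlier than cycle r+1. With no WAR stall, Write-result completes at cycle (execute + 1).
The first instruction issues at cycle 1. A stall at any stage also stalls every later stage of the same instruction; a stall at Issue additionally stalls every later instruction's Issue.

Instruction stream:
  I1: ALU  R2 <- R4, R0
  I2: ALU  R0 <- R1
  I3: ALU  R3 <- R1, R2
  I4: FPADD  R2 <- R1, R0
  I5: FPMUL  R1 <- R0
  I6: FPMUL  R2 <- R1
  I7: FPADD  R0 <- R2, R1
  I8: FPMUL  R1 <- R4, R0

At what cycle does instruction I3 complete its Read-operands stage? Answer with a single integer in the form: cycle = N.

cycle = 10

cycle 1: I1 issues→ALU
cycle 2: I1 reads
cycle 3: I1 exec-done
cycle 4: I1 writes R2
cycle 5: I2 issues→ALU
cycle 6: I2 reads
cycle 7: I2 exec-done
cycle 8: I2 writes R0
cycle 9: I3 issues→ALU
cycle 10: I3 reads, I4 issues→FPADD
cycle 11: I3 exec-done, I4 reads, I5 issues→FPMUL
cycle 12: I3 writes R3, I5 reads
cycle 14: I4 exec-done
cycle 15: I4 writes R2
cycle 17: I5 exec-done
cycle 18: I5 writes R1
cycle 19: I6 issues→FPMUL
cycle 20: I6 reads, I7 issues→FPADD
cycle 25: I6 exec-done
cycle 26: I6 writes R2
cycle 27: I7 reads, I8 issues→FPMUL
cycle 30: I7 exec-done
cycle 31: I7 writes R0
cycle 32: I8 reads
cycle 37: I8 exec-done
cycle 38: I8 writes R1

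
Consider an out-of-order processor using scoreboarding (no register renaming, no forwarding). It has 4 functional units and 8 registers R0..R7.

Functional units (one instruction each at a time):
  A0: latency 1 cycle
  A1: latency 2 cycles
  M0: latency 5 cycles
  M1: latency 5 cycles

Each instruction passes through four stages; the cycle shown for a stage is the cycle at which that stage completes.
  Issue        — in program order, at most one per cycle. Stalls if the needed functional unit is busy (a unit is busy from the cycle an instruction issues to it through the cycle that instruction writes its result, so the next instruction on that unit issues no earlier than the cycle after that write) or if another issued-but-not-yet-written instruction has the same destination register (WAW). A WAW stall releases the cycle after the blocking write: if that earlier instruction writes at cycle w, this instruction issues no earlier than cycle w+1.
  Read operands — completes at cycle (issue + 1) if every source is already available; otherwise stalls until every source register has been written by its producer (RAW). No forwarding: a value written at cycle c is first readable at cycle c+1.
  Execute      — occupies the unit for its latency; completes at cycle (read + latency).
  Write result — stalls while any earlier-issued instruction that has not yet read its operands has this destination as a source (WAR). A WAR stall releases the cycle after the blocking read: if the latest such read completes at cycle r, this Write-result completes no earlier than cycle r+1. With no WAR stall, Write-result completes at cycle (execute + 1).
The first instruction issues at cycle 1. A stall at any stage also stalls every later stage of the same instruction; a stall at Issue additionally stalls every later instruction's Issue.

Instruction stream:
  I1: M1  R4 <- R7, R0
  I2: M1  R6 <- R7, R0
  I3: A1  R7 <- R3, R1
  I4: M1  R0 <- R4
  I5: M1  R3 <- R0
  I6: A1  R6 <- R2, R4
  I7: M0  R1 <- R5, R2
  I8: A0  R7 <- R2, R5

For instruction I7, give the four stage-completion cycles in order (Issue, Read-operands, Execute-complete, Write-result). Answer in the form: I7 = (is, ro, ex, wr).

I7 = (27, 28, 33, 34)

  I1 | 1 | 2 | 7 | 8
  I2 | 9 | 10 | 15 | 16   struct: M1 busy until I1 writes@8
  I3 | 10 | 11 | 13 | 14
  I4 | 17 | 18 | 23 | 24   struct: M1 busy until I2 writes@16
  I5 | 25 | 26 | 31 | 32   struct: M1 busy until I4 writes@24
  I6 | 26 | 27 | 29 | 30
  I7 | 27 | 28 | 33 | 34
  I8 | 28 | 29 | 30 | 31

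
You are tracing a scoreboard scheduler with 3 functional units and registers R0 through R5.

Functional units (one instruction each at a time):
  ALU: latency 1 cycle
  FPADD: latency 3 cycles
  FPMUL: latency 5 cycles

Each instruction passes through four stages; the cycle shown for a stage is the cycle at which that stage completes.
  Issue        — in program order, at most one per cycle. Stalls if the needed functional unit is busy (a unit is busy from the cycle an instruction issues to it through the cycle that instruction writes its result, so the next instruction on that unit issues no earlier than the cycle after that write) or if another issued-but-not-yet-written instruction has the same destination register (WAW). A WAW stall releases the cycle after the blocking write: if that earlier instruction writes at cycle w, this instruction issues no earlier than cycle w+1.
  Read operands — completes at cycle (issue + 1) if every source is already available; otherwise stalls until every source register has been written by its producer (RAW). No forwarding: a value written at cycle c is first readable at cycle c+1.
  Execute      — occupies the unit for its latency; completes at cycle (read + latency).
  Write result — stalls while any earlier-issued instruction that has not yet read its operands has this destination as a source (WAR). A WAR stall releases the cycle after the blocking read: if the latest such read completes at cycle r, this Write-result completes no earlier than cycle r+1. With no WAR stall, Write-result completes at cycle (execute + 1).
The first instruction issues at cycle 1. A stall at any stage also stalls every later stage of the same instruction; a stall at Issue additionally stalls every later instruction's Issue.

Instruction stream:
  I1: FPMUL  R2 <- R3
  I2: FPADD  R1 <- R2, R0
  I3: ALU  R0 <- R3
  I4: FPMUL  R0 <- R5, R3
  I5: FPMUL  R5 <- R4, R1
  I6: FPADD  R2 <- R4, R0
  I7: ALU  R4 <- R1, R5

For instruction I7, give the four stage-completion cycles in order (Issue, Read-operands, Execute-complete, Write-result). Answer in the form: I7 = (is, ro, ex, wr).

cycle 1: I1 issues→FPMUL
cycle 2: I1 reads | I2 issues→FPADD
cycle 3: I3 issues→ALU
cycle 4: I3 reads
cycle 5: I3 exec-done
cycle 7: I1 exec-done
cycle 8: I1 writes R2
cycle 9: I2 reads
cycle 10: I3 writes R0
cycle 11: I4 issues→FPMUL
cycle 12: I2 exec-done | I4 reads
cycle 13: I2 writes R1
cycle 17: I4 exec-done
cycle 18: I4 writes R0
cycle 19: I5 issues→FPMUL
cycle 20: I5 reads | I6 issues→FPADD
cycle 21: I6 reads | I7 issues→ALU
cycle 24: I6 exec-done
cycle 25: I5 exec-done | I6 writes R2
cycle 26: I5 writes R5
cycle 27: I7 reads
cycle 28: I7 exec-done
cycle 29: I7 writes R4

I7 = (21, 27, 28, 29)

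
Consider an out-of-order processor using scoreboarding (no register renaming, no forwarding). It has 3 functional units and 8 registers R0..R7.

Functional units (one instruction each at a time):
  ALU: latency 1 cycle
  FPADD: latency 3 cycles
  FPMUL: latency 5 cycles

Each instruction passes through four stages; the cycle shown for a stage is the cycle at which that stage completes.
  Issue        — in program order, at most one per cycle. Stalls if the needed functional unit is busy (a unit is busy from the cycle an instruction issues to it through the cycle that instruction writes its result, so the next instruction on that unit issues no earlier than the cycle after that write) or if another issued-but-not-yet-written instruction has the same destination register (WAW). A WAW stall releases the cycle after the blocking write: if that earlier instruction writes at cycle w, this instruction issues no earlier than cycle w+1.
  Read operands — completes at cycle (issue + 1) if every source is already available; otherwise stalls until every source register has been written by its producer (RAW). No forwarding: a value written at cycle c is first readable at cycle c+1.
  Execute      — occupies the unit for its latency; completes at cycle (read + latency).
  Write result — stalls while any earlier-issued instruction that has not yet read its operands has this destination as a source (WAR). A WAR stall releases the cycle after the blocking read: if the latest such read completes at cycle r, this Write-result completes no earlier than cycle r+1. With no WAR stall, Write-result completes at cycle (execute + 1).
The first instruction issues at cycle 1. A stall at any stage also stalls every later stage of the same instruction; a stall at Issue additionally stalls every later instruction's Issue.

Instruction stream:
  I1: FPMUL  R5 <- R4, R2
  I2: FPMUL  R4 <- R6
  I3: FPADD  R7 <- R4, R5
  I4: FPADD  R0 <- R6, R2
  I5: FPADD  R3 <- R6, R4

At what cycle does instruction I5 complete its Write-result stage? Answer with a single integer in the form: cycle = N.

cycle = 33

cycle 1: I1 issues→FPMUL
cycle 2: I1 reads
cycle 7: I1 exec-done
cycle 8: I1 writes R5
cycle 9: I2 issues→FPMUL
cycle 10: I2 reads · I3 issues→FPADD
cycle 15: I2 exec-done
cycle 16: I2 writes R4
cycle 17: I3 reads
cycle 20: I3 exec-done
cycle 21: I3 writes R7
cycle 22: I4 issues→FPADD
cycle 23: I4 reads
cycle 26: I4 exec-done
cycle 27: I4 writes R0
cycle 28: I5 issues→FPADD
cycle 29: I5 reads
cycle 32: I5 exec-done
cycle 33: I5 writes R3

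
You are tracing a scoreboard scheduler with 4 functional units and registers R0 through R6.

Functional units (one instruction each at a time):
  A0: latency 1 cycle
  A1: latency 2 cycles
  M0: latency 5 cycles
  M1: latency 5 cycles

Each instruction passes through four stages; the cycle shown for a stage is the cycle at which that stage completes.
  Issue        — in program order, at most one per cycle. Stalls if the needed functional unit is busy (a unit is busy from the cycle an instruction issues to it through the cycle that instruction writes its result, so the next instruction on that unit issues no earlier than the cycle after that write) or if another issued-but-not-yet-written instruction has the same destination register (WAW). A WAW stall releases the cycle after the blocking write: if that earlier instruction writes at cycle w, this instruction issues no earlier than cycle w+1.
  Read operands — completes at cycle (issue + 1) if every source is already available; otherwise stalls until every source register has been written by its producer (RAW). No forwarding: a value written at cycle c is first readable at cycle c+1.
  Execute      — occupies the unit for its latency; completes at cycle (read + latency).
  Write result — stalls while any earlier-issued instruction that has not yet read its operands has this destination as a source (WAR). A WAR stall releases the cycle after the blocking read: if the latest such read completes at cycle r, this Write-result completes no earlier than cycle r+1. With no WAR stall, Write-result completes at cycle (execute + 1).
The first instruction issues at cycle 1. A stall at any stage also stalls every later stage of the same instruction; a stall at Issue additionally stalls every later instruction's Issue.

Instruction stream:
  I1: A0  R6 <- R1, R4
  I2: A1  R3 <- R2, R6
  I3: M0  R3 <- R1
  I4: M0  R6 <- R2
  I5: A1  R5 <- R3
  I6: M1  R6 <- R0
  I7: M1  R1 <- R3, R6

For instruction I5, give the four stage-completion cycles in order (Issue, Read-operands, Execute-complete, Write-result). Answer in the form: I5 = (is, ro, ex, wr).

I5 = (18, 19, 21, 22)

I1: IS=1 RO=2 EX=3 WR=4
I2: IS=2 RO=5 EX=7 WR=8  [RAW R6: wait I1 write@4]
I3: IS=9 RO=10 EX=15 WR=16  [WAW R3: wait I2 write@8]
I4: IS=17 RO=18 EX=23 WR=24  [struct: M0 busy until I3 writes@16]
I5: IS=18 RO=19 EX=21 WR=22
I6: IS=25 RO=26 EX=31 WR=32  [WAW R6: wait I4 write@24]
I7: IS=33 RO=34 EX=39 WR=40  [struct: M1 busy until I6 writes@32]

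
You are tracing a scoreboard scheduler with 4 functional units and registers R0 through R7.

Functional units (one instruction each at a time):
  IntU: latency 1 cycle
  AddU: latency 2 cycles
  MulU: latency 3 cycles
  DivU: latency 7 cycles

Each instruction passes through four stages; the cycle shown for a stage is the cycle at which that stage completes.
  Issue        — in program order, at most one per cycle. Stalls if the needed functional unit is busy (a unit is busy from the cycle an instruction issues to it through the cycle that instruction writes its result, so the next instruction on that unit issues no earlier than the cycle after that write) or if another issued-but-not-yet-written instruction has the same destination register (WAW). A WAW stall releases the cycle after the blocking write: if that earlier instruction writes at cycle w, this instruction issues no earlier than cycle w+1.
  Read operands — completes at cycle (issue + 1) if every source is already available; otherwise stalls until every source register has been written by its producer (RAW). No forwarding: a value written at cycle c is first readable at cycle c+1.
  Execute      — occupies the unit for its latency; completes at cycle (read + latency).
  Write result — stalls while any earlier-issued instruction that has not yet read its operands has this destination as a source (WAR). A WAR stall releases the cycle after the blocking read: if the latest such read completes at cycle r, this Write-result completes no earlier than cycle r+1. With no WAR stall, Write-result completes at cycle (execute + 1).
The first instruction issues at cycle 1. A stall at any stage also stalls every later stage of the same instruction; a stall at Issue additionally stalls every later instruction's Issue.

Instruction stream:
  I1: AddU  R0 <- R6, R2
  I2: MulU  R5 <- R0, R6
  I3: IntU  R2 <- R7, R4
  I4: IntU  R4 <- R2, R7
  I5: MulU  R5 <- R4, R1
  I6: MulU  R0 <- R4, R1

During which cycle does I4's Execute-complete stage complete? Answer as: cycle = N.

cycle = 9

  I1 | 1 | 2 | 4 | 5
  I2 | 2 | 6 | 9 | 10   RAW R0: wait I1 write@5
  I3 | 3 | 4 | 5 | 6
  I4 | 7 | 8 | 9 | 10   struct: IntU busy until I3 writes@6
  I5 | 11 | 12 | 15 | 16   struct: MulU busy until I2 writes@10
  I6 | 17 | 18 | 21 | 22   struct: MulU busy until I5 writes@16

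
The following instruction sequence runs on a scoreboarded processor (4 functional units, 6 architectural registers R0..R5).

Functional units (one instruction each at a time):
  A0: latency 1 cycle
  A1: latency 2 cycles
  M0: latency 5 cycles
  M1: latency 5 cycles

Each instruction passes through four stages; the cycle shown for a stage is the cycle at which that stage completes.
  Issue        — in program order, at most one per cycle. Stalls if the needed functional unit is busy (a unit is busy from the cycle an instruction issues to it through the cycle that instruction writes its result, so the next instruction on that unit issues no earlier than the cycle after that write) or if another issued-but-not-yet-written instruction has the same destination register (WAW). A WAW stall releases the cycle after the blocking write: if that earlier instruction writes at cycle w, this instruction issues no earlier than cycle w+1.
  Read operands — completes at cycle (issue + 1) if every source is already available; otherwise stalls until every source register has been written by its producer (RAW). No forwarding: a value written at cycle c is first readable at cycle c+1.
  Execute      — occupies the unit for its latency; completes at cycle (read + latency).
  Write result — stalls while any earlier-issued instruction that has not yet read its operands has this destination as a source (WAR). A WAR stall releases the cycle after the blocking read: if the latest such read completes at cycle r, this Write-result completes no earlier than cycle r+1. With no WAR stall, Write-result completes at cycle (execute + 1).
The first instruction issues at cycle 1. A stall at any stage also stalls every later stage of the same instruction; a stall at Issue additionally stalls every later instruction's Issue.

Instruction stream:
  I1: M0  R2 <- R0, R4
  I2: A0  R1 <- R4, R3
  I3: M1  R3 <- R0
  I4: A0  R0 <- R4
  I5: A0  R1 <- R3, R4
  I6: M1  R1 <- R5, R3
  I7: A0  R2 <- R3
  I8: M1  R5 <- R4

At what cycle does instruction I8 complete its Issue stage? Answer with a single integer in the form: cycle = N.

t=1  I1→M0
t=2  I1 RO, I2→A0
t=3  I2 RO, I3→M1
t=4  I2 EX, I3 RO
t=5  I2 WR R1
t=6  I4→A0
t=7  I1 EX, I4 RO
t=8  I1 WR R2, I4 EX
t=9  I3 EX, I4 WR R0
t=10  I3 WR R3, I5→A0
t=11  I5 RO
t=12  I5 EX
t=13  I5 WR R1
t=14  I6→M1
t=15  I6 RO, I7→A0
t=16  I7 RO
t=17  I7 EX
t=18  I7 WR R2
t=20  I6 EX
t=21  I6 WR R1
t=22  I8→M1
t=23  I8 RO
t=28  I8 EX
t=29  I8 WR R5

cycle = 22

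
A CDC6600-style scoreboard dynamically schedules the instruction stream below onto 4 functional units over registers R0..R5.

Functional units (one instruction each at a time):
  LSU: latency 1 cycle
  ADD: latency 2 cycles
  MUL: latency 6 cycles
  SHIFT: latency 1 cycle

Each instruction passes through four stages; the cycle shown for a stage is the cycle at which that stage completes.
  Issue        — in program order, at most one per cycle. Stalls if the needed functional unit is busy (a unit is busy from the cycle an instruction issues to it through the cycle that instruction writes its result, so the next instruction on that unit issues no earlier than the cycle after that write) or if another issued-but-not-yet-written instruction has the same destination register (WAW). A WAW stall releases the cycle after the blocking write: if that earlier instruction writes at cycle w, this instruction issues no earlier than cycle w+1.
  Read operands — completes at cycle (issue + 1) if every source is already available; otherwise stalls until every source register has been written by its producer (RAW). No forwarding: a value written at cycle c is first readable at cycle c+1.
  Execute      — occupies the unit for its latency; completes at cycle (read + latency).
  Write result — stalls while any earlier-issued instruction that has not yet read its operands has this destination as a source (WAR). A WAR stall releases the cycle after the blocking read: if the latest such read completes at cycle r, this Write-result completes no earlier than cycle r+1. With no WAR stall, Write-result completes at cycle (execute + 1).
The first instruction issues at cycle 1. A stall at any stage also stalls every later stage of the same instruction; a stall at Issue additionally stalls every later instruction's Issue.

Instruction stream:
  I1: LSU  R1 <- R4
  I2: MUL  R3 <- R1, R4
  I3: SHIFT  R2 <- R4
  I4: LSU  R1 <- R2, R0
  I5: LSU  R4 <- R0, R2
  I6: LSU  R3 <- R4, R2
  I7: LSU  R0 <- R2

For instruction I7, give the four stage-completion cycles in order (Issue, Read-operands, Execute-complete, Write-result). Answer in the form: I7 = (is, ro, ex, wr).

I7 = (18, 19, 20, 21)

[1] issue I1 (LSU)
[2] I1 read-ops, issue I2 (MUL)
[3] I1 finished on LSU, issue I3 (SHIFT)
[4] I1→R1, I3 read-ops
[5] I2 read-ops, I3 finished on SHIFT, issue I4 (LSU)
[6] I3→R2
[7] I4 read-ops
[8] I4 finished on LSU
[9] I4→R1
[10] issue I5 (LSU)
[11] I2 finished on MUL, I5 read-ops
[12] I2→R3, I5 finished on LSU
[13] I5→R4
[14] issue I6 (LSU)
[15] I6 read-ops
[16] I6 finished on LSU
[17] I6→R3
[18] issue I7 (LSU)
[19] I7 read-ops
[20] I7 finished on LSU
[21] I7→R0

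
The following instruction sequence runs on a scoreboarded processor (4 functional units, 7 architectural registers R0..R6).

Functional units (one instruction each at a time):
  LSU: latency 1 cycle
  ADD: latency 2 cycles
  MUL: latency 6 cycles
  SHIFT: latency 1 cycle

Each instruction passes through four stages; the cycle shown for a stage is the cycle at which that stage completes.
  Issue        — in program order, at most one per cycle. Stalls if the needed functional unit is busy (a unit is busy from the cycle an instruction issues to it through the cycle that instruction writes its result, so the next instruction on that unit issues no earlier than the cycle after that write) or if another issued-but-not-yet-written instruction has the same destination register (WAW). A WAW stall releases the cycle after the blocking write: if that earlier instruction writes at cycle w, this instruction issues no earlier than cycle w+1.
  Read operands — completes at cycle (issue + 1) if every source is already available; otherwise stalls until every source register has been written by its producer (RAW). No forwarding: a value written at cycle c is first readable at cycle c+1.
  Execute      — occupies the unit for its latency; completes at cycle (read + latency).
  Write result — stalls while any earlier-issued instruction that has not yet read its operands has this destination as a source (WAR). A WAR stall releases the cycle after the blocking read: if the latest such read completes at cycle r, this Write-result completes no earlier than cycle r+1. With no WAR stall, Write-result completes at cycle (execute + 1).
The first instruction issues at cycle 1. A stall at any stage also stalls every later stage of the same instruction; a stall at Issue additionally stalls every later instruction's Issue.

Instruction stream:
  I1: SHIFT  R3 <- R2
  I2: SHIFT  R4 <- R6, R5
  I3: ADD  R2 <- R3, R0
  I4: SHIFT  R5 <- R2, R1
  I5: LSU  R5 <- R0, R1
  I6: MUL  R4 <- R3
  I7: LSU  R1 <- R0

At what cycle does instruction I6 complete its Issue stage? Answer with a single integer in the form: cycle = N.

  I1 | 1 | 2 | 3 | 4
  I2 | 5 | 6 | 7 | 8   struct: SHIFT busy until I1 writes@4
  I3 | 6 | 7 | 9 | 10
  I4 | 9 | 11 | 12 | 13   struct: SHIFT busy until I2 writes@8 · RAW R2: wait I3 write@10
  I5 | 14 | 15 | 16 | 17   WAW R5: wait I4 write@13
  I6 | 15 | 16 | 22 | 23
  I7 | 18 | 19 | 20 | 21   struct: LSU busy until I5 writes@17

cycle = 15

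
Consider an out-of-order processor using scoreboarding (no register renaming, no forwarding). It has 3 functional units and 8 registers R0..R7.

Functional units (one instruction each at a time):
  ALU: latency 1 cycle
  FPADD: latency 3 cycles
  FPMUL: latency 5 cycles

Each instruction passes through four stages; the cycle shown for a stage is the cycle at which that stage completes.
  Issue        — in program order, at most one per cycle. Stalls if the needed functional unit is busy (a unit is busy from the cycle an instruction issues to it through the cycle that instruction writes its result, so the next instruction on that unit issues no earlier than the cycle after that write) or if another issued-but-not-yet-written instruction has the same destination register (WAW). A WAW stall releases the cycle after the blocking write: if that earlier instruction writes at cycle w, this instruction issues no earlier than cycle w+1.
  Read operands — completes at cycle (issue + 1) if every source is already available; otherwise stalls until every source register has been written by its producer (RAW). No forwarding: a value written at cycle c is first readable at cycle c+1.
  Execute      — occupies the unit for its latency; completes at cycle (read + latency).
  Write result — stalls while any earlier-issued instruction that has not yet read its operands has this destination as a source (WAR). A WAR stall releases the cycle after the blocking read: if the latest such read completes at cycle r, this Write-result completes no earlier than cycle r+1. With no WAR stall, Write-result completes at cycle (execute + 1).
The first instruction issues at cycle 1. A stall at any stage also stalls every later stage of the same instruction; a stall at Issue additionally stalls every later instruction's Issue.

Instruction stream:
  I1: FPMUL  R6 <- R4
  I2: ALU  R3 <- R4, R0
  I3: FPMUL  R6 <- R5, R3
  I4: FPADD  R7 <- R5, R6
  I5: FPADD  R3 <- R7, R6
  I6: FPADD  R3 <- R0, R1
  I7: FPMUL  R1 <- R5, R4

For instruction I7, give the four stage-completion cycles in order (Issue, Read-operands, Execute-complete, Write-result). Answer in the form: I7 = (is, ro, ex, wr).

I7 = (29, 30, 35, 36)

I1: IS=1 RO=2 EX=7 WR=8
I2: IS=2 RO=3 EX=4 WR=5
I3: IS=9 RO=10 EX=15 WR=16  [struct: FPMUL busy until I1 writes@8]
I4: IS=10 RO=17 EX=20 WR=21  [RAW R6: wait I3 write@16]
I5: IS=22 RO=23 EX=26 WR=27  [struct: FPADD busy until I4 writes@21]
I6: IS=28 RO=29 EX=32 WR=33  [struct: FPADD busy until I5 writes@27]
I7: IS=29 RO=30 EX=35 WR=36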